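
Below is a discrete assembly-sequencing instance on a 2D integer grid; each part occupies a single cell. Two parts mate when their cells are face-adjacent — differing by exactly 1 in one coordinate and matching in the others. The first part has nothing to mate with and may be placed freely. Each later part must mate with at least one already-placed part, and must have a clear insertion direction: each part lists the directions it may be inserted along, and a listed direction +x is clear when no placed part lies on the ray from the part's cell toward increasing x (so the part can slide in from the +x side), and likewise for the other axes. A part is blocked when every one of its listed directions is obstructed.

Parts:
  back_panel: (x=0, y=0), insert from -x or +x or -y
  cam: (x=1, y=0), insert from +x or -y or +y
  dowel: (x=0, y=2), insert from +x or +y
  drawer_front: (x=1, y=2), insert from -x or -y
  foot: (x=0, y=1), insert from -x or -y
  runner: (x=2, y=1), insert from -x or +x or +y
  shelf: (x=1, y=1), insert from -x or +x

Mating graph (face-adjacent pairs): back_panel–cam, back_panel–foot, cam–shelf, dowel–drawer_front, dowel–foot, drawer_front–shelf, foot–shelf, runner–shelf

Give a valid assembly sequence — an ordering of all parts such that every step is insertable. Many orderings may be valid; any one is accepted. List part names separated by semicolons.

1. back_panel@(0, 0) [-x clear] — {back_panel}
2. foot@(0, 1) [-x clear] — {back_panel, foot}
3. cam@(1, 0) [+x clear] — {back_panel, cam, foot}
4. shelf@(1, 1) [+x clear] — {back_panel, cam, foot, shelf}
5. drawer_front@(1, 2) [-x clear] — {back_panel, cam, drawer_front, foot, shelf}
6. runner@(2, 1) [+x clear] — {back_panel, cam, drawer_front, foot, runner, shelf}
7. dowel@(0, 2) [+y clear] — {back_panel, cam, dowel, drawer_front, foot, runner, shelf}

back_panel; foot; cam; shelf; drawer_front; runner; dowel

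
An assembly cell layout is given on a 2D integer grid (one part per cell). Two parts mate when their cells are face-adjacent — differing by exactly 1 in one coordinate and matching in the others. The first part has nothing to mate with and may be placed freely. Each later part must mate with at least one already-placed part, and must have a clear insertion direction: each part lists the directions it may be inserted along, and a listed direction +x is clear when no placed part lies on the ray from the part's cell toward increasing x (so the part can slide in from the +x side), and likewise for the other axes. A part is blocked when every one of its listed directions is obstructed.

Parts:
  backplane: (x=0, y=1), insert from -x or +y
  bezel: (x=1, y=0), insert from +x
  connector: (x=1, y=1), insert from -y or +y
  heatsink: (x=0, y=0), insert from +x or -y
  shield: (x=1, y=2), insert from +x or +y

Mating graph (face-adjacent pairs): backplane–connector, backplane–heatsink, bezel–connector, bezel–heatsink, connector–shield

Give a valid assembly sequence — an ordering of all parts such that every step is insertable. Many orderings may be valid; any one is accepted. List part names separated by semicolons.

connector; backplane; bezel; shield; heatsink

1. connector@(1, 1) [-y clear] — {connector}
2. backplane@(0, 1) [-x clear] — {backplane, connector}
3. bezel@(1, 0) [+x clear] — {backplane, bezel, connector}
4. shield@(1, 2) [+x clear] — {backplane, bezel, connector, shield}
5. heatsink@(0, 0) [-y clear] — {backplane, bezel, connector, heatsink, shield}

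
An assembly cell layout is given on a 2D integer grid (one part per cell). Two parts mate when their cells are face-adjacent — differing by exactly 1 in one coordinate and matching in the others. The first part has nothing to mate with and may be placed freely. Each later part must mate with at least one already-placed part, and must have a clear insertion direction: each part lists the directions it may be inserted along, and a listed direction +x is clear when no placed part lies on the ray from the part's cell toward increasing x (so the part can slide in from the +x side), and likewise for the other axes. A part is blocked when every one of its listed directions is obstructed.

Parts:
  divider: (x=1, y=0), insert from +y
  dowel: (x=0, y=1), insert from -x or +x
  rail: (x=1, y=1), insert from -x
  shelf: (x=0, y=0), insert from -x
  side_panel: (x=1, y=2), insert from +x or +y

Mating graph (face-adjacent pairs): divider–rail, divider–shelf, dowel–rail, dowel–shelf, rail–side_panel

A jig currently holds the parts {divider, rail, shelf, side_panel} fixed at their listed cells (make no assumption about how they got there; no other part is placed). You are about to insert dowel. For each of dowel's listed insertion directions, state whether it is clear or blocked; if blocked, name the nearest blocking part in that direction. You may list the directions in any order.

-x: ray from dowel(0, 1) has no placed part ⇒ clear
+x: nearest on ray is rail@(1, 1) ⇒ blocked

+x: blocked by rail; -x: clear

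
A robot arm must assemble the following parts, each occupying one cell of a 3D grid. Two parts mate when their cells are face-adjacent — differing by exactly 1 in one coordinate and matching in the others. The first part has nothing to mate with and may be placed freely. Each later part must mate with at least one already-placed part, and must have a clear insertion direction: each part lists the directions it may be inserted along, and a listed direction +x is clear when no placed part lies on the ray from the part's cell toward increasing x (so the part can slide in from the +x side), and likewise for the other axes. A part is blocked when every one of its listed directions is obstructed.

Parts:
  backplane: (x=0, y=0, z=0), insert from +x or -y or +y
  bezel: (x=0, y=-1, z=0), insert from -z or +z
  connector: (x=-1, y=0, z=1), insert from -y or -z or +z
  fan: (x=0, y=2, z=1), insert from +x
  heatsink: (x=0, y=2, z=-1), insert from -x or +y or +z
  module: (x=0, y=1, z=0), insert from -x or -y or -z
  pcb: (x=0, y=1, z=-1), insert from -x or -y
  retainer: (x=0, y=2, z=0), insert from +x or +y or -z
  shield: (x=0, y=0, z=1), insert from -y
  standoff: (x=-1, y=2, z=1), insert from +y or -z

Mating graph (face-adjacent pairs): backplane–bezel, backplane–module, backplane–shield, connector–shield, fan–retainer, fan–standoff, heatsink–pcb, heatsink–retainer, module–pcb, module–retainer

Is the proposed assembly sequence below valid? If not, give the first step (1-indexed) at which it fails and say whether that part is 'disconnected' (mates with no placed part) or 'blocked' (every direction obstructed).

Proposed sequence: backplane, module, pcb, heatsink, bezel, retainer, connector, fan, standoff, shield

Invalid at step 7 (disconnected)

1. backplane@(0, 0, 0) [+x clear] — {backplane}
2. module@(0, 1, 0) [-x clear] — {backplane, module}
3. pcb@(0, 1, -1) [-x clear] — {backplane, module, pcb}
4. heatsink@(0, 2, -1) [-x clear] — {backplane, heatsink, module, pcb}
5. bezel@(0, -1, 0) [-z clear] — {backplane, bezel, heatsink, module, pcb}
6. retainer@(0, 2, 0) [+x clear] — {backplane, bezel, heatsink, module, pcb, retainer}
7. connector@(-1, 0, 1) — no placed neighbour ⇒ disconnected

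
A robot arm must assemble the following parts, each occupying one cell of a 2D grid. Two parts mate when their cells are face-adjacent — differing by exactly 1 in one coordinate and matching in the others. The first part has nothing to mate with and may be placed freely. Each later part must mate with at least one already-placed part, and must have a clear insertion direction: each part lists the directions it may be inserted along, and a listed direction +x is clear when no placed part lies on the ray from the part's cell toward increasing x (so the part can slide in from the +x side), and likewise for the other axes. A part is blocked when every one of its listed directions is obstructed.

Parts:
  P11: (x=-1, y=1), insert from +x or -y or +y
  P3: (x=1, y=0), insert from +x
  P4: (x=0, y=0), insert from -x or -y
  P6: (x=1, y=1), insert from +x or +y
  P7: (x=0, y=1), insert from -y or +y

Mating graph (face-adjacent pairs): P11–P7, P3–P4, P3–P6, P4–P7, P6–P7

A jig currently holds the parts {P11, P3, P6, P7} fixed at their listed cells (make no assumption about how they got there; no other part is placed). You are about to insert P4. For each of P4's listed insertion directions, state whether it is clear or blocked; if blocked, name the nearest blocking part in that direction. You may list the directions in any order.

-x: clear; -y: clear

-x: ray from P4(0, 0) has no placed part ⇒ clear
-y: ray from P4(0, 0) has no placed part ⇒ clear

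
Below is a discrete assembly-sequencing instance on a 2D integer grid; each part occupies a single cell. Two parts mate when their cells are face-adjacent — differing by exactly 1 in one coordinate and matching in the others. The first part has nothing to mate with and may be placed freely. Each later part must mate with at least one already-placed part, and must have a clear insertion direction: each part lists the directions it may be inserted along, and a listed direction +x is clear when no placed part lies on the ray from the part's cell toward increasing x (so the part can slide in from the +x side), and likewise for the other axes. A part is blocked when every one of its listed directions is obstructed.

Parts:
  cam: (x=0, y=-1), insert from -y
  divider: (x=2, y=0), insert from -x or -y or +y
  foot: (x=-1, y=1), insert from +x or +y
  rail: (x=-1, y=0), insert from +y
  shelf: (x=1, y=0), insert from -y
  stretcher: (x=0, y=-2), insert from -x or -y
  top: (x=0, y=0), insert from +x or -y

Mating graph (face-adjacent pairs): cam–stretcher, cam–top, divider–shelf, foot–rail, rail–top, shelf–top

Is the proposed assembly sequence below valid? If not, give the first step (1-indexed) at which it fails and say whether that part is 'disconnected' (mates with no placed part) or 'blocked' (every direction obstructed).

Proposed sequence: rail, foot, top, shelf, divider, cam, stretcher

1. rail@(-1, 0) [+y clear] — {rail}
2. foot@(-1, 1) [+x clear] — {foot, rail}
3. top@(0, 0) [+x clear] — {foot, rail, top}
4. shelf@(1, 0) [-y clear] — {foot, rail, shelf, top}
5. divider@(2, 0) [-y clear] — {divider, foot, rail, shelf, top}
6. cam@(0, -1) [-y clear] — {cam, divider, foot, rail, shelf, top}
7. stretcher@(0, -2) [-x clear] — {cam, divider, foot, rail, shelf, stretcher, top}

Valid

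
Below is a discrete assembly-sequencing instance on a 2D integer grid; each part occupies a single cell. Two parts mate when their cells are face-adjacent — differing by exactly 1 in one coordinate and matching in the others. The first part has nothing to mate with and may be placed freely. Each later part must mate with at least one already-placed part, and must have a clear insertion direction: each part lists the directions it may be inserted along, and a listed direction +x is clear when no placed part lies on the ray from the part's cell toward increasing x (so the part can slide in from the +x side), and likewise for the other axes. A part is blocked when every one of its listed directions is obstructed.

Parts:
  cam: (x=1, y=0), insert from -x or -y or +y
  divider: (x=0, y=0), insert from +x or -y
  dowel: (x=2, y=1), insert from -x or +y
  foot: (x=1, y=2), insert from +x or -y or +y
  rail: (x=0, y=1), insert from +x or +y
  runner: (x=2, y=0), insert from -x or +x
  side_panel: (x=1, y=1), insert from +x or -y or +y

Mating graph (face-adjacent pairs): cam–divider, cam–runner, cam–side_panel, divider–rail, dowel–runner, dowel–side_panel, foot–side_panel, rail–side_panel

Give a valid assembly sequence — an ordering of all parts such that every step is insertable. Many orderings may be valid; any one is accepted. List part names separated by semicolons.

cam; runner; side_panel; rail; foot; dowel; divider

1. cam@(1, 0) [-x clear] — {cam}
2. runner@(2, 0) [+x clear] — {cam, runner}
3. side_panel@(1, 1) [+x clear] — {cam, runner, side_panel}
4. rail@(0, 1) [+y clear] — {cam, rail, runner, side_panel}
5. foot@(1, 2) [+x clear] — {cam, foot, rail, runner, side_panel}
6. dowel@(2, 1) [+y clear] — {cam, dowel, foot, rail, runner, side_panel}
7. divider@(0, 0) [-y clear] — {cam, divider, dowel, foot, rail, runner, side_panel}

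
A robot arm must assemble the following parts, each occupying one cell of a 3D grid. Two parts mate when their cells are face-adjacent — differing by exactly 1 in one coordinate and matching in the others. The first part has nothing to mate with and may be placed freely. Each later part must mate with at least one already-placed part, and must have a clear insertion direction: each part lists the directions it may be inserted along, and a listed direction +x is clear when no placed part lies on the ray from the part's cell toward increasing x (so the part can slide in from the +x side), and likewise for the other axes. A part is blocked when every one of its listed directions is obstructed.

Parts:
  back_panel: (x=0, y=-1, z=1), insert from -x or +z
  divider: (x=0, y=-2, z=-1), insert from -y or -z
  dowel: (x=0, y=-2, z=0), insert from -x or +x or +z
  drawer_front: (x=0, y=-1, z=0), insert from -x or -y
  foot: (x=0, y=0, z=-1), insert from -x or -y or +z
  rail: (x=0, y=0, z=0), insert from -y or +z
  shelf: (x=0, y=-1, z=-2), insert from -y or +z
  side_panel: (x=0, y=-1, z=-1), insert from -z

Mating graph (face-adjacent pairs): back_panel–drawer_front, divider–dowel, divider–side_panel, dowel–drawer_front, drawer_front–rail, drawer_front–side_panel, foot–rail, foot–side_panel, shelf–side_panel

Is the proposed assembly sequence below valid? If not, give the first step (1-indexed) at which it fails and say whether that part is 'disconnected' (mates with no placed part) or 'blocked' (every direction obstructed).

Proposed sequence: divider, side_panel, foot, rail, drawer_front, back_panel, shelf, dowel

Valid

1. divider@(0, -2, -1) [-y clear] — {divider}
2. side_panel@(0, -1, -1) [-z clear] — {divider, side_panel}
3. foot@(0, 0, -1) [-x clear] — {divider, foot, side_panel}
4. rail@(0, 0, 0) [-y clear] — {divider, foot, rail, side_panel}
5. drawer_front@(0, -1, 0) [-x clear] — {divider, drawer_front, foot, rail, side_panel}
6. back_panel@(0, -1, 1) [-x clear] — {back_panel, divider, drawer_front, foot, rail, side_panel}
7. shelf@(0, -1, -2) [-y clear] — {back_panel, divider, drawer_front, foot, rail, shelf, side_panel}
8. dowel@(0, -2, 0) [-x clear] — {back_panel, divider, dowel, drawer_front, foot, rail, shelf, side_panel}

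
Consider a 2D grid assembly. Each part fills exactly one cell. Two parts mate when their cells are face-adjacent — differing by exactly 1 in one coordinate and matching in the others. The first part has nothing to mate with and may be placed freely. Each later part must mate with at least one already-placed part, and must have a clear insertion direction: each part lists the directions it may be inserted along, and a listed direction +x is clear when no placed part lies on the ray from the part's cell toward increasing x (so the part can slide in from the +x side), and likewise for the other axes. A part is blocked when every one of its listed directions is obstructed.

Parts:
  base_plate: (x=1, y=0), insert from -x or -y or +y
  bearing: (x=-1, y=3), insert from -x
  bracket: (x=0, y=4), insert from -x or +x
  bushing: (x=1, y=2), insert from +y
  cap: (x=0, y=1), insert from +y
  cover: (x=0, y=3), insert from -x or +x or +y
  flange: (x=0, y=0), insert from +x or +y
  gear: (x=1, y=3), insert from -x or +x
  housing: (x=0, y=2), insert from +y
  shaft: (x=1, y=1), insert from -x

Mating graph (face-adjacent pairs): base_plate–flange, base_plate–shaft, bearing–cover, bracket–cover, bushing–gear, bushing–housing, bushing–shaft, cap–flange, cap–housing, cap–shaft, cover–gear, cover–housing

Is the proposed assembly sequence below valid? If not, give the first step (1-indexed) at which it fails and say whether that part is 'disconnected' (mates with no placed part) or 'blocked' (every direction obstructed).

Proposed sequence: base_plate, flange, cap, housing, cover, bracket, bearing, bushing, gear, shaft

1. base_plate@(1, 0) [-x clear] — {base_plate}
2. flange@(0, 0) [+y clear] — {base_plate, flange}
3. cap@(0, 1) [+y clear] — {base_plate, cap, flange}
4. housing@(0, 2) [+y clear] — {base_plate, cap, flange, housing}
5. cover@(0, 3) [-x clear] — {base_plate, cap, cover, flange, housing}
6. bracket@(0, 4) [-x clear] — {base_plate, bracket, cap, cover, flange, housing}
7. bearing@(-1, 3) [-x clear] — {base_plate, bearing, bracket, cap, cover, flange, housing}
8. bushing@(1, 2) [+y clear] — {base_plate, bearing, bracket, bushing, cap, cover, flange, housing}
9. gear@(1, 3) [+x clear] — {base_plate, bearing, bracket, bushing, cap, cover, flange, gear, housing}
10. shaft@(1, 1) — -x all obstructed ⇒ blocked

Invalid at step 10 (blocked)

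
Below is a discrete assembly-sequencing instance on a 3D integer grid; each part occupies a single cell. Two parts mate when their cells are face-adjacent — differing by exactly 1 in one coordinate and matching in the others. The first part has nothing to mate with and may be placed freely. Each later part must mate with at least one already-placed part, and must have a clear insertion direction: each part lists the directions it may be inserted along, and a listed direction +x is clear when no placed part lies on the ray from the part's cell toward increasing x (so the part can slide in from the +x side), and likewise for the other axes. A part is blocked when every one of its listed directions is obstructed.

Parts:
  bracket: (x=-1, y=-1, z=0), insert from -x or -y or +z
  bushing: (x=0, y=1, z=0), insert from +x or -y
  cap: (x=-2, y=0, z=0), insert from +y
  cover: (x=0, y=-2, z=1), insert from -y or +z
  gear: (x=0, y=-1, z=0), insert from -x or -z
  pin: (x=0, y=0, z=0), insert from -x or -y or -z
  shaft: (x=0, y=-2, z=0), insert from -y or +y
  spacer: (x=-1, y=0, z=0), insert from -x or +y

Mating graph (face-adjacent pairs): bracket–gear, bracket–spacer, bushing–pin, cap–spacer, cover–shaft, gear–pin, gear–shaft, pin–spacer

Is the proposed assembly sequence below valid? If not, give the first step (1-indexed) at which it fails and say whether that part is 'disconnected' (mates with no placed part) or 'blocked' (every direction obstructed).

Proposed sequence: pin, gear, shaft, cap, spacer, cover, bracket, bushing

1. pin@(0, 0, 0) [-x clear] — {pin}
2. gear@(0, -1, 0) [-x clear] — {gear, pin}
3. shaft@(0, -2, 0) [-y clear] — {gear, pin, shaft}
4. cap@(-2, 0, 0) — no placed neighbour ⇒ disconnected

Invalid at step 4 (disconnected)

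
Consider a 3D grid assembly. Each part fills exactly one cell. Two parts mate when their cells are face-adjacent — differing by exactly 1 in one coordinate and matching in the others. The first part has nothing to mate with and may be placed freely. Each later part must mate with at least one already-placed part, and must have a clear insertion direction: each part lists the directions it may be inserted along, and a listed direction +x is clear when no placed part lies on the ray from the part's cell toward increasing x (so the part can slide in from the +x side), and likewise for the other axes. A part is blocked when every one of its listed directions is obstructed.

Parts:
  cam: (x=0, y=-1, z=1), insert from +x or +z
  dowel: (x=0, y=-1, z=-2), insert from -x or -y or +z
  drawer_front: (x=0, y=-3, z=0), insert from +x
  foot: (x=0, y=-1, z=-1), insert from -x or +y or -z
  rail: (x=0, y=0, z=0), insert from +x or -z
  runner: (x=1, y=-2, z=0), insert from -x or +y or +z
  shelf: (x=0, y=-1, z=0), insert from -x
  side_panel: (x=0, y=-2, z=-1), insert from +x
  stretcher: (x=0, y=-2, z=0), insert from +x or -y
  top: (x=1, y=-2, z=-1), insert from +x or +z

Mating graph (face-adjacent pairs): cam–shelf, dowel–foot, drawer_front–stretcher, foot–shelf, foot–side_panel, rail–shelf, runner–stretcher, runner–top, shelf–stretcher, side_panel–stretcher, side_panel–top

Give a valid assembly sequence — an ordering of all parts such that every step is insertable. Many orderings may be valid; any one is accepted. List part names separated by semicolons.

1. stretcher@(0, -2, 0) [+x clear] — {stretcher}
2. shelf@(0, -1, 0) [-x clear] — {shelf, stretcher}
3. side_panel@(0, -2, -1) [+x clear] — {shelf, side_panel, stretcher}
4. cam@(0, -1, 1) [+x clear] — {cam, shelf, side_panel, stretcher}
5. rail@(0, 0, 0) [+x clear] — {cam, rail, shelf, side_panel, stretcher}
6. drawer_front@(0, -3, 0) [+x clear] — {cam, drawer_front, rail, shelf, side_panel, stretcher}
7. runner@(1, -2, 0) [+y clear] — {cam, drawer_front, rail, runner, shelf, side_panel, stretcher}
8. top@(1, -2, -1) [+x clear] — {cam, drawer_front, rail, runner, shelf, side_panel, stretcher, top}
9. foot@(0, -1, -1) [-x clear] — {cam, drawer_front, foot, rail, runner, shelf, side_panel, stretcher, top}
10. dowel@(0, -1, -2) [-x clear] — {cam, dowel, drawer_front, foot, rail, runner, shelf, side_panel, stretcher, top}

stretcher; shelf; side_panel; cam; rail; drawer_front; runner; top; foot; dowel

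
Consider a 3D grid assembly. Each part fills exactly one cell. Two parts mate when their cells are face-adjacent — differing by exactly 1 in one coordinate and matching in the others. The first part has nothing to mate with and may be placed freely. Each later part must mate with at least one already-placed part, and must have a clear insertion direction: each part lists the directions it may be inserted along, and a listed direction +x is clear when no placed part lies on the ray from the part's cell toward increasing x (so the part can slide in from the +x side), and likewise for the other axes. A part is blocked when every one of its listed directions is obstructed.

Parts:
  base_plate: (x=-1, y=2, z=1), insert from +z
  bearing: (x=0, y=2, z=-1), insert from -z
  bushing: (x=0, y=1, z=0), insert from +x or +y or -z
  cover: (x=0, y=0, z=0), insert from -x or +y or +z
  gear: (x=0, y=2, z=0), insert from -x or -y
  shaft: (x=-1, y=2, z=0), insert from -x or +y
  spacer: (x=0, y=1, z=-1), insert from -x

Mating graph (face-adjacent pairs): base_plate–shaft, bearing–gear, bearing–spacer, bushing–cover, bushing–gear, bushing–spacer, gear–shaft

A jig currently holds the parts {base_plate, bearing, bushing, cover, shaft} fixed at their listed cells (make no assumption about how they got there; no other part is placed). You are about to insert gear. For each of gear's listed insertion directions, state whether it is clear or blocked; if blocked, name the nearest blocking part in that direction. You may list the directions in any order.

-x: nearest on ray is shaft@(-1, 2, 0) ⇒ blocked
-y: nearest on ray is bushing@(0, 1, 0) ⇒ blocked

-x: blocked by shaft; -y: blocked by bushing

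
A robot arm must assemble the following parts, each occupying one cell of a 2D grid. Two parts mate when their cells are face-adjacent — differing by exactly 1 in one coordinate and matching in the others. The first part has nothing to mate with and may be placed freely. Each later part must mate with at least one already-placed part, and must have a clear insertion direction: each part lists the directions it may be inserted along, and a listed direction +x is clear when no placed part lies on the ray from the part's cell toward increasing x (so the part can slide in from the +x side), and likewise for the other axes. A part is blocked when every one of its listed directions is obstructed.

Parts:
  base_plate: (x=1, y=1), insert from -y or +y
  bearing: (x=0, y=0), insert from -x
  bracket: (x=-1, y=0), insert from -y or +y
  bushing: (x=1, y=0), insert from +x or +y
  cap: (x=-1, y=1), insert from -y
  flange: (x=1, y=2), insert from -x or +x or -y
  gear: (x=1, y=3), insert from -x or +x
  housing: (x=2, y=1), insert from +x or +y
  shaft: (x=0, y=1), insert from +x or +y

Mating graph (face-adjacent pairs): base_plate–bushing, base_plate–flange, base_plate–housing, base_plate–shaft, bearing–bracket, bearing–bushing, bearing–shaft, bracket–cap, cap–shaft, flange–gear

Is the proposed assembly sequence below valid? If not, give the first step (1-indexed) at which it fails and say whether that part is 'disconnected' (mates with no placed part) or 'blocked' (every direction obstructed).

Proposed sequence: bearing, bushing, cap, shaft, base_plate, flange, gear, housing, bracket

Invalid at step 3 (disconnected)

1. bearing@(0, 0) [-x clear] — {bearing}
2. bushing@(1, 0) [+x clear] — {bearing, bushing}
3. cap@(-1, 1) — no placed neighbour ⇒ disconnected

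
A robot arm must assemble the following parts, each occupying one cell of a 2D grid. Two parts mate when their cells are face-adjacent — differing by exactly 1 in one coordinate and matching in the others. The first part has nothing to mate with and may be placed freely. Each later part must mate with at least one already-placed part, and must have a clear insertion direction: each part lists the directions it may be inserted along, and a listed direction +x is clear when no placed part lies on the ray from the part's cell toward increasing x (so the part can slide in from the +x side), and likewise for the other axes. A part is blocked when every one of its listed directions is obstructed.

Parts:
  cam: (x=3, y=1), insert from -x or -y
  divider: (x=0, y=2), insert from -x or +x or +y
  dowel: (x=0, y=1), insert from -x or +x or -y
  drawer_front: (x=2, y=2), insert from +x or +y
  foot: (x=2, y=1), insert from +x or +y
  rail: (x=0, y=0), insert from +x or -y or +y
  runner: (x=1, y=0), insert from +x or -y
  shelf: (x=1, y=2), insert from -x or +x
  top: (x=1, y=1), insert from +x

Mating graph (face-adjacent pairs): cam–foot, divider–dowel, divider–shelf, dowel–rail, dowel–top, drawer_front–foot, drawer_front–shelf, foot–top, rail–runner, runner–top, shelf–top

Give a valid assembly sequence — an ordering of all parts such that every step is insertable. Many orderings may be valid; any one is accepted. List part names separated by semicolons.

top; shelf; divider; drawer_front; runner; rail; dowel; foot; cam

1. top@(1, 1) [+x clear] — {top}
2. shelf@(1, 2) [-x clear] — {shelf, top}
3. divider@(0, 2) [-x clear] — {divider, shelf, top}
4. drawer_front@(2, 2) [+x clear] — {divider, drawer_front, shelf, top}
5. runner@(1, 0) [+x clear] — {divider, drawer_front, runner, shelf, top}
6. rail@(0, 0) [-y clear] — {divider, drawer_front, rail, runner, shelf, top}
7. dowel@(0, 1) [-x clear] — {divider, dowel, drawer_front, rail, runner, shelf, top}
8. foot@(2, 1) [+x clear] — {divider, dowel, drawer_front, foot, rail, runner, shelf, top}
9. cam@(3, 1) [-y clear] — {cam, divider, dowel, drawer_front, foot, rail, runner, shelf, top}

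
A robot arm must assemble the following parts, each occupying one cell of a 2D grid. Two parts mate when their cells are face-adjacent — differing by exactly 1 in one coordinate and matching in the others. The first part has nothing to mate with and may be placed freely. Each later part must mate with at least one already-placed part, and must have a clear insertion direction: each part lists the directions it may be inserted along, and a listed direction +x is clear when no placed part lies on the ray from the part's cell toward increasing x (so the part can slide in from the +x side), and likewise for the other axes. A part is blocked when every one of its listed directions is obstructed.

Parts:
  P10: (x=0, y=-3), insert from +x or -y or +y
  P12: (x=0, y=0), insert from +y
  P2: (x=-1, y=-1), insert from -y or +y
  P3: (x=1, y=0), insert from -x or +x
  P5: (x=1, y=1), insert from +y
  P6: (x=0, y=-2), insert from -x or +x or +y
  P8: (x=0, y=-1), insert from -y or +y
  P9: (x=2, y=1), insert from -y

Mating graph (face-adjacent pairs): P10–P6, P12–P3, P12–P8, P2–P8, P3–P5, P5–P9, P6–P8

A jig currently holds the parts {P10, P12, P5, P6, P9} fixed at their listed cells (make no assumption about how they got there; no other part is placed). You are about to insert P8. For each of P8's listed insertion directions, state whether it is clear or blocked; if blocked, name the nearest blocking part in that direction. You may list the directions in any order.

-y: nearest on ray is P6@(0, -2) ⇒ blocked
+y: nearest on ray is P12@(0, 0) ⇒ blocked

+y: blocked by P12; -y: blocked by P6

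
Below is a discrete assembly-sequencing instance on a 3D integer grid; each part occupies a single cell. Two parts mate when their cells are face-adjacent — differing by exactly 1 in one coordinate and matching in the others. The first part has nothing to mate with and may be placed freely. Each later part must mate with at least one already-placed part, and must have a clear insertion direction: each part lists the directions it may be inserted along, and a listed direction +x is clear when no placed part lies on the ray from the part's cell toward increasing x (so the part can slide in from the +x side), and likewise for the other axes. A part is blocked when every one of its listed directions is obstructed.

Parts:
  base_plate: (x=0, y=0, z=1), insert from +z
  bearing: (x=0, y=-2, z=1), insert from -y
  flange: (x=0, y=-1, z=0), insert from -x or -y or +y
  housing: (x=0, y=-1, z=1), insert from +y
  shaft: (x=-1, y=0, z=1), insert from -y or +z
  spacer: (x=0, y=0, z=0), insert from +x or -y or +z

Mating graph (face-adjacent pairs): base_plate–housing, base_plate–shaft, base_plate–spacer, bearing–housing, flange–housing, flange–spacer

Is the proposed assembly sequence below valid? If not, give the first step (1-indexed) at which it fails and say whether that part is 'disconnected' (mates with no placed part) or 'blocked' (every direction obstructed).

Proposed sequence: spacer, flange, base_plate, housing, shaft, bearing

1. spacer@(0, 0, 0) [+x clear] — {spacer}
2. flange@(0, -1, 0) [-x clear] — {flange, spacer}
3. base_plate@(0, 0, 1) [+z clear] — {base_plate, flange, spacer}
4. housing@(0, -1, 1) — +y all obstructed ⇒ blocked

Invalid at step 4 (blocked)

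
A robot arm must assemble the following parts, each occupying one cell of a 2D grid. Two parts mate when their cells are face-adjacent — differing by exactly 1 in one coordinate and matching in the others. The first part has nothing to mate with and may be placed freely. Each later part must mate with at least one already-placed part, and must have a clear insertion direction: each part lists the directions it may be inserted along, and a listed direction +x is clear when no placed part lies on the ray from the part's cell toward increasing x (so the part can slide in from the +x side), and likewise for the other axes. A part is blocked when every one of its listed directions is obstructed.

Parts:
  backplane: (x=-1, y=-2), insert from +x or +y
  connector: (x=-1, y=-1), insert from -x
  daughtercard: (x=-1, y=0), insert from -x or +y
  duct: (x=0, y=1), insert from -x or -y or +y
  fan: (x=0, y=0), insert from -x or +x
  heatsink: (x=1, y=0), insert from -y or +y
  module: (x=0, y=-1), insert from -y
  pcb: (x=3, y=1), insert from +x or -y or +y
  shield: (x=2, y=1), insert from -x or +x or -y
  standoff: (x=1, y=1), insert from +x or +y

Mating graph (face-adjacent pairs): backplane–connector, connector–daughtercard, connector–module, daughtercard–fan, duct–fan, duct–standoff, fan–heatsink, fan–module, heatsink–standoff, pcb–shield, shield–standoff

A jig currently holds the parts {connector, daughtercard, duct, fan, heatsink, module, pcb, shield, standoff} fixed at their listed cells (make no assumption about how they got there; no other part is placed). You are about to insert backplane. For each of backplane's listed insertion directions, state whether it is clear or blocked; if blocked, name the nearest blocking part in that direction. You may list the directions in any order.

+x: clear; +y: blocked by connector

+x: ray from backplane(-1, -2) has no placed part ⇒ clear
+y: nearest on ray is connector@(-1, -1) ⇒ blocked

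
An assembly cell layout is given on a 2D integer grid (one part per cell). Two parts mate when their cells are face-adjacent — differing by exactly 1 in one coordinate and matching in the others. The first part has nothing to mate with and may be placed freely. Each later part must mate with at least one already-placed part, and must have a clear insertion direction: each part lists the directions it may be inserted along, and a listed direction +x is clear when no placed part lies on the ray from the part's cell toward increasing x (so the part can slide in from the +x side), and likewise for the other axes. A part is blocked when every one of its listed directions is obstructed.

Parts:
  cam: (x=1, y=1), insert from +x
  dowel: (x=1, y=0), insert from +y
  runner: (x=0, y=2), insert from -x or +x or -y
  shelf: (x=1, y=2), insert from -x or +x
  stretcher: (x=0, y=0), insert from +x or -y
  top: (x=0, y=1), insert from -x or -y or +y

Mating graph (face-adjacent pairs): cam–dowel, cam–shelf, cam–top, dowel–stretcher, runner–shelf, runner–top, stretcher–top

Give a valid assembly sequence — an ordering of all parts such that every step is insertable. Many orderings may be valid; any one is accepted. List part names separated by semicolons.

1. stretcher@(0, 0) [+x clear] — {stretcher}
2. top@(0, 1) [-x clear] — {stretcher, top}
3. runner@(0, 2) [-x clear] — {runner, stretcher, top}
4. dowel@(1, 0) [+y clear] — {dowel, runner, stretcher, top}
5. shelf@(1, 2) [+x clear] — {dowel, runner, shelf, stretcher, top}
6. cam@(1, 1) [+x clear] — {cam, dowel, runner, shelf, stretcher, top}

stretcher; top; runner; dowel; shelf; cam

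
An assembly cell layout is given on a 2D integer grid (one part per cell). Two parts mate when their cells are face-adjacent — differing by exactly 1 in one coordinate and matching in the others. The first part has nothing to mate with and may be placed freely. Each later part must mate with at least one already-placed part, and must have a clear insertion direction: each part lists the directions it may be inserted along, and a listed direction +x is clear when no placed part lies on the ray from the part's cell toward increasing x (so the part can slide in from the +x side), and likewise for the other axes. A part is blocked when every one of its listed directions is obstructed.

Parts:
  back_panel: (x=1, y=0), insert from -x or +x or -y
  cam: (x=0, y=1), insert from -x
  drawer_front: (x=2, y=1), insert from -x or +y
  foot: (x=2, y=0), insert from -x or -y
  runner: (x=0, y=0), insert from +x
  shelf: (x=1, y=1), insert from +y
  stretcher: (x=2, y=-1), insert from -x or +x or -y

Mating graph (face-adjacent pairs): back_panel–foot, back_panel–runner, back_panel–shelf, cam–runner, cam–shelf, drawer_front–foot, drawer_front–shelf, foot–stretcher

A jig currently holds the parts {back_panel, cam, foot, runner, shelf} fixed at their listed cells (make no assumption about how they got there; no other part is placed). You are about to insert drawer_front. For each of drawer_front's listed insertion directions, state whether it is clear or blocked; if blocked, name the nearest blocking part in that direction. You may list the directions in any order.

-x: nearest on ray is shelf@(1, 1) ⇒ blocked
+y: ray from drawer_front(2, 1) has no placed part ⇒ clear

+y: clear; -x: blocked by shelf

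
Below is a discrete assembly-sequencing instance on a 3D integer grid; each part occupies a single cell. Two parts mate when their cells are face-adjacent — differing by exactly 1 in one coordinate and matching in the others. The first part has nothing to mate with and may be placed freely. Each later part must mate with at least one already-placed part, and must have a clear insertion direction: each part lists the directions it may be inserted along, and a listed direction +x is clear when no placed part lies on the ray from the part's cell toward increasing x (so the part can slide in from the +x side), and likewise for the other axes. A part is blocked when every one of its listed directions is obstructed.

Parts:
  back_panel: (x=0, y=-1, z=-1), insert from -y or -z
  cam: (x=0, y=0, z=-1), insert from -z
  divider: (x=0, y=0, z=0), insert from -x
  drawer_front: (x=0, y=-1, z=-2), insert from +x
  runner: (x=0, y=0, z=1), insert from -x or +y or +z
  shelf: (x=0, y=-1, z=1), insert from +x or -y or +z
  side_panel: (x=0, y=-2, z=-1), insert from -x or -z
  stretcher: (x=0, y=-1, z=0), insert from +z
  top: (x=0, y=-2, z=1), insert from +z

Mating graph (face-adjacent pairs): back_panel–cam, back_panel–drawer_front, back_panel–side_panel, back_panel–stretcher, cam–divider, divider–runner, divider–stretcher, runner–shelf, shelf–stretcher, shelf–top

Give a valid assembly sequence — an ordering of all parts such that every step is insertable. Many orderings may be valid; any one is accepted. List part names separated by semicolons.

drawer_front; back_panel; cam; stretcher; shelf; runner; top; side_panel; divider

1. drawer_front@(0, -1, -2) [+x clear] — {drawer_front}
2. back_panel@(0, -1, -1) [-y clear] — {back_panel, drawer_front}
3. cam@(0, 0, -1) [-z clear] — {back_panel, cam, drawer_front}
4. stretcher@(0, -1, 0) [+z clear] — {back_panel, cam, drawer_front, stretcher}
5. shelf@(0, -1, 1) [+x clear] — {back_panel, cam, drawer_front, shelf, stretcher}
6. runner@(0, 0, 1) [-x clear] — {back_panel, cam, drawer_front, runner, shelf, stretcher}
7. top@(0, -2, 1) [+z clear] — {back_panel, cam, drawer_front, runner, shelf, stretcher, top}
8. side_panel@(0, -2, -1) [-x clear] — {back_panel, cam, drawer_front, runner, shelf, side_panel, stretcher, top}
9. divider@(0, 0, 0) [-x clear] — {back_panel, cam, divider, drawer_front, runner, shelf, side_panel, stretcher, top}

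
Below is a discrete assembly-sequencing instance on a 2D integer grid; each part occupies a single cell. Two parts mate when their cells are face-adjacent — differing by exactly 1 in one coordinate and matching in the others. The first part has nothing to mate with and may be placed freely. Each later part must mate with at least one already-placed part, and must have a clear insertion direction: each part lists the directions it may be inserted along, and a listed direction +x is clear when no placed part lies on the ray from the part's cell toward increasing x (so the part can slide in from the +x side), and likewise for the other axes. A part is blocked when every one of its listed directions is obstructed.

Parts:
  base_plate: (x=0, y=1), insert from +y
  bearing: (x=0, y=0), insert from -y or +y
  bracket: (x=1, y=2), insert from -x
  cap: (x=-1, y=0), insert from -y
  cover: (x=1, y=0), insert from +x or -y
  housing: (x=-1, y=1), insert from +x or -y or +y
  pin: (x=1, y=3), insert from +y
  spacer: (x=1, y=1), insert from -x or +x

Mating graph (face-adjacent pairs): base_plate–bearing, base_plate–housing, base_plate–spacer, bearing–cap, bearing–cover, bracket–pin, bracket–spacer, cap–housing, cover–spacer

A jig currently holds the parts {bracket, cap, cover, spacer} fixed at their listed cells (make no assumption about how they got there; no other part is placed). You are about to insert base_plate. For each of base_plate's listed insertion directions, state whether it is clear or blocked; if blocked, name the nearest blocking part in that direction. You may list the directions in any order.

+y: clear

+y: ray from base_plate(0, 1) has no placed part ⇒ clear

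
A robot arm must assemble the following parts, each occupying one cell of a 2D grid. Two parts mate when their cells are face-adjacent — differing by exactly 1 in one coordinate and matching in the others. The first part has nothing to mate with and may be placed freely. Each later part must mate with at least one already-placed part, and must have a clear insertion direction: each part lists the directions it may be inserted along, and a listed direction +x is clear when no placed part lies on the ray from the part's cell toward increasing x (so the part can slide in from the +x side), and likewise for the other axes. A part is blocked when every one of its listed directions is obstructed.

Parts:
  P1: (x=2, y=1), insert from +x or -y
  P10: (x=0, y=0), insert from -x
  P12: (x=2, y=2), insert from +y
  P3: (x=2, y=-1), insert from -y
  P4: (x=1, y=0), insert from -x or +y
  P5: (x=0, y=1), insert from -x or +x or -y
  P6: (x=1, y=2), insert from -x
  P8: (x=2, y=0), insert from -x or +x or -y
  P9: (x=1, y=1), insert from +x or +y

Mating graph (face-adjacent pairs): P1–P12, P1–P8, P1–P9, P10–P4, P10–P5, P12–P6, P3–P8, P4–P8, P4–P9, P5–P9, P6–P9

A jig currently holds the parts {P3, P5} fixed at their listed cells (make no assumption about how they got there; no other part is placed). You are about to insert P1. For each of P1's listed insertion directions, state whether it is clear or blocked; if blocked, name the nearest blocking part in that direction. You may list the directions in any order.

+x: ray from P1(2, 1) has no placed part ⇒ clear
-y: nearest on ray is P3@(2, -1) ⇒ blocked

+x: clear; -y: blocked by P3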